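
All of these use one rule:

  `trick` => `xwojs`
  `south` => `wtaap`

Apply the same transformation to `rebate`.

In trick: t→x is +4, r→w is +5, i→o is +6, c→j is +7 — the shift increases by 1 each position. The shift increases by 1 at each position, starting from +4: 4, 5, 6, ….
For rebate: r+4=v, e+5=j, b+6=h, a+7=h, t+8=b, e+9=n.

vjhhbn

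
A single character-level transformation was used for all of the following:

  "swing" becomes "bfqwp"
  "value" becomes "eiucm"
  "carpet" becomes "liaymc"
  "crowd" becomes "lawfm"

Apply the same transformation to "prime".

yaqvm

The rule splits by letter class: vowels +8, consonants +9.
On prime: p(cons)+9=y, r(cons)+9=a, i(vowel)+8=q, m(cons)+9=v, e(vowel)+8=m.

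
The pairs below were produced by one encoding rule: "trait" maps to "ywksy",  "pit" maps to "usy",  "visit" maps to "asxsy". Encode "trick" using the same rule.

ywshp

The shift depends on letter class: consonant t→y is +5, but vowel a→k is +10. The rule splits by letter class: vowels +10, consonants +5.
On trick: t(cons)+5=y, r(cons)+5=w, i(vowel)+10=s, c(cons)+5=h, k(cons)+5=p.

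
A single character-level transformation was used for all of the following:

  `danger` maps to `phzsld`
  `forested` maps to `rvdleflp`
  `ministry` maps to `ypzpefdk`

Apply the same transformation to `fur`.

Vowels shift forward by 7 and consonants shift forward by 12.
Applying it to fur: f(cons)+12=r, u(vowel)+7=b, r(cons)+12=d.

rbd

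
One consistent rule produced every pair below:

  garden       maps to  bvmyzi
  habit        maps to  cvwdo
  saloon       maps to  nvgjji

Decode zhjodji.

Compare letters: g→b is +21, a→v is +21, r→m is +21 — a constant shift. It's a constant shift of +21 (ROT21).
Decoding zhjodji: z−21=e, h−21=m, j−21=o, o−21=t, d−21=i, j−21=o, i−21=n.

emotion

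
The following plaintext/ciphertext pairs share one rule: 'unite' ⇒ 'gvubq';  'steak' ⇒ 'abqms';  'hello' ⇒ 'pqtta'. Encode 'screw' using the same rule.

The shift depends on letter class: consonant n→v is +8, but vowel u→g is +12. Vowels shift forward by 12 and consonants shift forward by 8.
On screw: s(cons)+8=a, c(cons)+8=k, r(cons)+8=z, e(vowel)+12=q, w(cons)+8=e.

akzqe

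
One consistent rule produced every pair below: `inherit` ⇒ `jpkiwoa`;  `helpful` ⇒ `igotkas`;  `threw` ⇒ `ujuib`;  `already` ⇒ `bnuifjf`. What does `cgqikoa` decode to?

benefit

In inherit: i→j is +1, n→p is +2, h→k is +3, e→i is +4 — the shift increases by 1 each position. Each letter shifts forward by (position + 1), i.e. 1, 2, 3, … — the shift grows by one for each successive letter.
Reversing it on cgqikoa: c−1=b, g−2=e, q−3=n, i−4=e, k−5=f, o−6=i, a−7=t.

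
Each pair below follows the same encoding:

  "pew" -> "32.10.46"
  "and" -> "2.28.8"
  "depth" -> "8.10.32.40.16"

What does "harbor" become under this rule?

The formula is n = 2×(alphabet index, a=1).
On harbor: h=8→16, a=1→2, r=18→36, b=2→4, o=15→30, r=18→36.

16.2.36.4.30.36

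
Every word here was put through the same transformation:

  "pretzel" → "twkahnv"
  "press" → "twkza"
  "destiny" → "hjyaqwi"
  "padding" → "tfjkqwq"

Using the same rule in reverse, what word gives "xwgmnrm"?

In pretzel: p→t is +4, r→w is +5, e→k is +6, t→a is +7 — the shift increases by 1 each position. The shift increases by 1 at each position, starting from +4: 4, 5, 6, ….
Decoding xwgmnrm: x−4=t, w−5=r, g−6=a, m−7=f, n−8=f, r−9=i, m−10=c.

traffic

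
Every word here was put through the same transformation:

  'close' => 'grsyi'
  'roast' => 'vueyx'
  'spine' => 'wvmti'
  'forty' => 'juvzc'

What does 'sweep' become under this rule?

wcikt

Shifts by position in close: pos 0: c→g (+4), pos 1: l→r (+6), pos 2: o→s (+4), pos 3: s→y (+6) — repeating every 2. A repeating key of period 2 is used — shifts +4, +6 over and over.
For sweep: s+4=w, w+6=c, e+4=i, e+6=k, p+4=t.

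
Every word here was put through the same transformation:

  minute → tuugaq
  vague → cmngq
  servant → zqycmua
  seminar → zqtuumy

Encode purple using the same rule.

wgywsq

Two shifts are in play — +12 for a/e/i/o/u, +7 for every other letter.
Applying it to purple: p(cons)+7=w, u(vowel)+12=g, r(cons)+7=y, p(cons)+7=w, l(cons)+7=s, e(vowel)+12=q.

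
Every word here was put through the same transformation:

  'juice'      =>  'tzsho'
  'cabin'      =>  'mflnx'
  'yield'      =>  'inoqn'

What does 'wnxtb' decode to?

Shifts by position in juice: pos 0: j→t (+10), pos 1: u→z (+5), pos 2: i→s (+10), pos 3: c→h (+5) — repeating every 2. A repeating key of period 2 is used — shifts +10, +5 over and over.
Undoing it on wnxtb: w−10=m, n−5=i, x−10=n, t−5=o, b−10=r.

minor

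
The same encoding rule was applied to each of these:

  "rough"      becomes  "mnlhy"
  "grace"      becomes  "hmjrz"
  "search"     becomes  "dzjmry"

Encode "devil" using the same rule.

Each letter's alphabet position (a=0..z=25) is mapped through 17·x+9 mod 26 — an affine cipher.
On devil: d(3)→17·3+9≡8=i; e(4)→17·4+9≡25=z; v(21)→17·21+9≡2=c; i(8)→17·8+9≡15=p; l(11)→17·11+9≡14=o (all mod 26).

izcpo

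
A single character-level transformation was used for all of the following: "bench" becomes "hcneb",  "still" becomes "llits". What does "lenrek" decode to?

The output letters match the input read backwards: bench reversed is hcneb. It's just the letters in reverse order.
Decoding lenrek: then reverse → kernel.

kernel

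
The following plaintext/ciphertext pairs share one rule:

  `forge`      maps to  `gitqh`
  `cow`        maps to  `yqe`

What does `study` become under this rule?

Two steps: reverse the string, then apply a Caesar shift of +2.
On study: reverse → yduts; then shift: y+2=a, d+2=f, u+2=w, t+2=v, s+2=u.

afwvu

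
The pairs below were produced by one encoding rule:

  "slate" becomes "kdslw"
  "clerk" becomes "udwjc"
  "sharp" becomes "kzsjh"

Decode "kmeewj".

summer

Compare letters: s→k is +18, l→d is +18, a→s is +18 — a constant shift. Every letter moves 18 places later in the alphabet, wrapping around z→a.
Reversing it on kmeewj: k−18=s, m−18=u, e−18=m, e−18=m, w−18=e, j−18=r.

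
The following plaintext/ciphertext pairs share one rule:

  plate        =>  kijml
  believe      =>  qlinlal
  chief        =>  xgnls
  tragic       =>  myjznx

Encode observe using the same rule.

dqflyal

p(15)→k(10) and l(11)→i(8) fit y≡7x+9 (mod 26); the inverse of 7 mod 26 is 15. Each letter's alphabet position (a=0..z=25) is mapped through 7·x+9 mod 26 — an affine cipher.
Applying it to observe: o(14)→7·14+9≡3=d; b(1)→7·1+9≡16=q; s(18)→7·18+9≡5=f; e(4)→7·4+9≡11=l; r(17)→7·17+9≡24=y; v(21)→7·21+9≡0=a; e(4)→7·4+9≡11=l (all mod 26).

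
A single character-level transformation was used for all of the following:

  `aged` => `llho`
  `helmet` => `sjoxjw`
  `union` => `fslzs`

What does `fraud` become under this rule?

Shifts by position in aged: pos 0: a→l (+11), pos 1: g→l (+5), pos 2: e→h (+3), pos 3: d→o (+11) — repeating every 3. The shifts repeat in a cycle of length 3: positions 0,1,… shift by +11, +5, +3, then the pattern repeats.
On fraud: f+11=q, r+5=w, a+3=d, u+11=f, d+5=i.

qwdfi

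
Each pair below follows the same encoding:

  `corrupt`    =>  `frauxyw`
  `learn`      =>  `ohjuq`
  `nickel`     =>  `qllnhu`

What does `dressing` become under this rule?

Shifts by position in corrupt: pos 0: c→f (+3), pos 1: o→r (+3), pos 2: r→a (+9), pos 3: r→u (+3), pos 4: u→x (+3), pos 5: p→y (+9) — repeating every 3. The shifts repeat in a cycle of length 3: positions 0,1,… shift by +3, +3, +9, then the pattern repeats.
For dressing: d+3=g, r+3=u, e+9=n, s+3=v, s+3=v, i+9=r, n+3=q, g+3=j.

gunvvrqj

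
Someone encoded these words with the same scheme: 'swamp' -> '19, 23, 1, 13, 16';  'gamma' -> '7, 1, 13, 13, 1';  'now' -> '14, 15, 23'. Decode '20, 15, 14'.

ton

s is letter #19 and maps to 19: an offset of 0. Each letter is replaced by its alphabet position (a=1, b=2, …, z=26).
Reversing it on 20, 15, 14: 20=t, 15=o, 14=n.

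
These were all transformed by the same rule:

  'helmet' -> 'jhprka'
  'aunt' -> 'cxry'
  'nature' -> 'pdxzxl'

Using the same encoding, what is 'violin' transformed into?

The shift increases by 1 at each position, starting from +2: 2, 3, 4, ….
On violin: v+2=x, i+3=l, o+4=s, l+5=q, i+6=o, n+7=u.

xlsqou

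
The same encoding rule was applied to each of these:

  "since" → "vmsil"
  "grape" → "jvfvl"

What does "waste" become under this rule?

zexzl

In since: s→v is +3, i→m is +4, n→s is +5, c→i is +6 — the shift increases by 1 each position. Letter i (0-indexed) is shifted by i+3, so successive shifts are 3, 4, 5, ….
For waste: w+3=z, a+4=e, s+5=x, t+6=z, e+7=l.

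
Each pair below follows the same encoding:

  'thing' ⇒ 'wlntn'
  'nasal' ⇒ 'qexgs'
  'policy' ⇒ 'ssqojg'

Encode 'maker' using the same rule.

pepky

In thing: t→w is +3, h→l is +4, i→n is +5, n→t is +6 — the shift increases by 1 each position. Letter i (0-indexed) is shifted by i+3, so successive shifts are 3, 4, 5, ….
On maker: m+3=p, a+4=e, k+5=p, e+6=k, r+7=y.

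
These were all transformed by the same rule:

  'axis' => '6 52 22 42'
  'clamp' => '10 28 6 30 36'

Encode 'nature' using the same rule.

32 6 44 46 40 14

a(#1)→6 and x(#24)→52: differences scale by 2, so n = 2·pos + 4. Each letter becomes 2×(its alphabet position, a=1..z=26) + 4.
Applying it to nature: n=14→32, a=1→6, t=20→44, u=21→46, r=18→40, e=5→14.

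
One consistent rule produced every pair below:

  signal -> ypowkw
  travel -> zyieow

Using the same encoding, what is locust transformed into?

rvkdce

In signal: s→y is +6, i→p is +7, g→o is +8, n→w is +9 — the shift increases by 1 each position. Each letter shifts forward by (position + 6), i.e. 6, 7, 8, … — the shift grows by one for each successive letter.
On locust: l+6=r, o+7=v, c+8=k, u+9=d, s+10=c, t+11=e.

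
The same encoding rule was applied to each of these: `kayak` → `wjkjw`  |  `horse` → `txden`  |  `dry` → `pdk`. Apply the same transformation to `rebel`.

dnnnx

The shift depends on letter class: consonant k→w is +12, but vowel a→j is +9. Two shifts are in play — +9 for a/e/i/o/u, +12 for every other letter.
For rebel: r(cons)+12=d, e(vowel)+9=n, b(cons)+12=n, e(vowel)+9=n, l(cons)+12=x.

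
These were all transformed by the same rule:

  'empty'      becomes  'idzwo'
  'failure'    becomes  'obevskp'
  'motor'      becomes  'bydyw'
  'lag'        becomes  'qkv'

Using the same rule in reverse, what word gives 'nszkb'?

rapid

The output letters match the input read backwards, each shifted +10: empty reversed is ytpme. Two steps: reverse the string, then apply a Caesar shift of +10.
Undoing it on nszkb: shift back: n−10=d, s−10=i, z−10=p, k−10=a, b−10=r → dipar; then reverse → rapid.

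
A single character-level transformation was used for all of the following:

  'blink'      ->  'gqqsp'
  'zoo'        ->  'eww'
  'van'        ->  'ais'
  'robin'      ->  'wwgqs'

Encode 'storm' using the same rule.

The shift depends on letter class: consonant b→g is +5, but vowel i→q is +8. Two shifts are in play — +8 for a/e/i/o/u, +5 for every other letter.
For storm: s(cons)+5=x, t(cons)+5=y, o(vowel)+8=w, r(cons)+5=w, m(cons)+5=r.

xywwr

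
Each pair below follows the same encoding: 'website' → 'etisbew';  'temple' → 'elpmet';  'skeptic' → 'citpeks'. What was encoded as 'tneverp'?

prevent

It's just the letters in reverse order.
Decoding tneverp: then reverse → prevent.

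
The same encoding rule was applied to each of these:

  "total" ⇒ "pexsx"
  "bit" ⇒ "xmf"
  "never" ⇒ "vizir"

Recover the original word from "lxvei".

earth

The output letters match the input read backwards, each shifted +4: total reversed is latot. Read the word backwards and shift each letter +4.
Decoding lxvei: shift back: l−4=h, x−4=t, v−4=r, e−4=a, i−4=e → htrae; then reverse → earth.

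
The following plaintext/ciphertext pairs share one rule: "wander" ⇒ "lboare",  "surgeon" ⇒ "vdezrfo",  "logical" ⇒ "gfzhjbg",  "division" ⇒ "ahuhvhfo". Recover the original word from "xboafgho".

This is an affine cipher: with a=0,…,z=25, each position x becomes (17x+1) mod 26.
Decoding xboafgho: x(23)→23·(23−1)≡12=m; b(1)→23·(1−1)≡0=a; o(14)→23·(14−1)≡13=n; a(0)→23·(0−1)≡3=d; f(5)→23·(5−1)≡14=o; g(6)→23·(6−1)≡11=l; h(7)→23·(7−1)≡8=i; o(14)→23·(14−1)≡13=n (all mod 26).

mandolin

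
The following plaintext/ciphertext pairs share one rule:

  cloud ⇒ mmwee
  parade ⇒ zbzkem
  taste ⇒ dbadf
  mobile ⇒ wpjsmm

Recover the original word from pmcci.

Shifts by position in cloud: pos 0: c→m (+10), pos 1: l→m (+1), pos 2: o→w (+8), pos 3: u→e (+10), pos 4: d→e (+1) — repeating every 3. It's a Vigenère-style cipher with numeric key [10,1,8]: position i shifts by key[i mod 3].
Undoing it on pmcci: p−10=f, m−1=l, c−8=u, c−10=s, i−1=h.

flush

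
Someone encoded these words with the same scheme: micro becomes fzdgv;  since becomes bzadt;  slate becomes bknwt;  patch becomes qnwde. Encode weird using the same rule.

This is an affine cipher: with a=0,…,z=25, each position x becomes (21x+13) mod 26.
Applying it to weird: w(22)→21·22+13≡7=h; e(4)→21·4+13≡19=t; i(8)→21·8+13≡25=z; r(17)→21·17+13≡6=g; d(3)→21·3+13≡24=y (all mod 26).

htzgy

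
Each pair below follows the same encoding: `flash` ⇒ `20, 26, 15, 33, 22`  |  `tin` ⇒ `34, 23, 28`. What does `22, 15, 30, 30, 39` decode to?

happy

Letters become their 1-based position plus 14 (so a→15, b→16, …).
Reversing it on 22, 15, 30, 30, 39: 22→(22−14)÷1=8=h, 15→(15−14)÷1=1=a, 30→(30−14)÷1=16=p, 30→(30−14)÷1=16=p, 39→(39−14)÷1=25=y.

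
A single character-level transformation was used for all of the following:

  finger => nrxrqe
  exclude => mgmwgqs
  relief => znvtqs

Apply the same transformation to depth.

In finger: f→n is +8, i→r is +9, n→x is +10, g→r is +11 — the shift increases by 1 each position. Letter i (0-indexed) is shifted by i+8, so successive shifts are 8, 9, 10, ….
On depth: d+8=l, e+9=n, p+10=z, t+11=e, h+12=t.

lnzet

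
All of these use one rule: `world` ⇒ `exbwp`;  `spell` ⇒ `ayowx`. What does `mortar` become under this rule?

uxbeme

In world: w→e is +8, o→x is +9, r→b is +10, l→w is +11 — the shift increases by 1 each position. Letter i (0-indexed) is shifted by i+8, so successive shifts are 8, 9, 10, ….
Applying it to mortar: m+8=u, o+9=x, r+10=b, t+11=e, a+12=m, r+13=e.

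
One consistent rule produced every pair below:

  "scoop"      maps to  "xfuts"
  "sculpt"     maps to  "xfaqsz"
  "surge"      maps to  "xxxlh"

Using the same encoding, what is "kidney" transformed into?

Shifts by position in scoop: pos 0: s→x (+5), pos 1: c→f (+3), pos 2: o→u (+6), pos 3: o→t (+5), pos 4: p→s (+3) — repeating every 3. A repeating key of period 3 is used — shifts +5, +3, +6 over and over.
Applying it to kidney: k+5=p, i+3=l, d+6=j, n+5=s, e+3=h, y+6=e.

pljshe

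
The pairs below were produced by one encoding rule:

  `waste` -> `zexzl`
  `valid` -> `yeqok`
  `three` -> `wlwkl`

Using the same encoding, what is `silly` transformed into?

In waste: w→z is +3, a→e is +4, s→x is +5, t→z is +6 — the shift increases by 1 each position. Letter i (0-indexed) is shifted by i+3, so successive shifts are 3, 4, 5, ….
For silly: s+3=v, i+4=m, l+5=q, l+6=r, y+7=f.

vmqrf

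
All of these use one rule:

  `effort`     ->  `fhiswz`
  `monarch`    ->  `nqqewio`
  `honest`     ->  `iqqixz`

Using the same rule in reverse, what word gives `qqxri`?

pound

In effort: e→f is +1, f→h is +2, f→i is +3, o→s is +4 — the shift increases by 1 each position. The shift increases by 1 at each position, starting from +1: 1, 2, 3, ….
Undoing it on qqxri: q−1=p, q−2=o, x−3=u, r−4=n, i−5=d.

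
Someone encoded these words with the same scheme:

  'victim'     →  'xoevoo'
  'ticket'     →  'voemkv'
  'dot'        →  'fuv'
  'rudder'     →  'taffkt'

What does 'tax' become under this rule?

vgz

Vowels shift forward by 6 and consonants shift forward by 2.
For tax: t(cons)+2=v, a(vowel)+6=g, x(cons)+2=z.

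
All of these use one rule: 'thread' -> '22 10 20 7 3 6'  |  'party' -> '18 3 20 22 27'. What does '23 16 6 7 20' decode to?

t is letter #20 and maps to 22: an offset of 2. Each letter is replaced by its alphabet position (a=1..z=26) + 2.
Decoding 23 16 6 7 20: 23→(23−2)÷1=21=u, 16→(16−2)÷1=14=n, 6→(6−2)÷1=4=d, 7→(7−2)÷1=5=e, 20→(20−2)÷1=18=r.

under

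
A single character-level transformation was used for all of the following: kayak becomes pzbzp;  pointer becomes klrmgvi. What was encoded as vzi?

Each pair mirrors across the alphabet (k↔p, a↔z, y↔b): positions sum to 25. Each letter is replaced by its mirror in the alphabet: a↔z, b↔y, c↔x, and so on (the Atbash cipher).
Undoing it on vzi: v↔e, z↔a, i↔r.

ear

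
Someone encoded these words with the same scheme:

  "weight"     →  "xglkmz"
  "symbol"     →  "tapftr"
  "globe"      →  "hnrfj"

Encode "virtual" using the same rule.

Letter i (0-indexed) is shifted by i+1, so successive shifts are 1, 2, 3, ….
On virtual: v+1=w, i+2=k, r+3=u, t+4=x, u+5=z, a+6=g, l+7=s.

wkuxzgs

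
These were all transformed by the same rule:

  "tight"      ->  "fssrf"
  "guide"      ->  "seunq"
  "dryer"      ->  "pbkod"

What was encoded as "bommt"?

Shifts by position in tight: pos 0: t→f (+12), pos 1: i→s (+10), pos 2: g→s (+12), pos 3: h→r (+10) — repeating every 2. A repeating key of period 2 is used — shifts +12, +10 over and over.
Reversing it on bommt: b−12=p, o−10=e, m−12=a, m−10=c, t−12=h.

peach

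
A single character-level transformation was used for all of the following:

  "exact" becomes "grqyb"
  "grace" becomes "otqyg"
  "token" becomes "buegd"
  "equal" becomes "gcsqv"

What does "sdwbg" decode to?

e(4)→g(6) and x(23)→r(17) fit y≡17x+16 (mod 26); the inverse of 17 mod 26 is 23. This is an affine cipher: with a=0,…,z=25, each position x becomes (17x+16) mod 26.
Reversing it on sdwbg: s(18)→23·(18−16)≡20=u; d(3)→23·(3−16)≡13=n; w(22)→23·(22−16)≡8=i; b(1)→23·(1−16)≡19=t; g(6)→23·(6−16)≡4=e (all mod 26).

unite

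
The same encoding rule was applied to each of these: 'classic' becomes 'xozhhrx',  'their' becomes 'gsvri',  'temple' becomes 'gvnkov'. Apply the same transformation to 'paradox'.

kzizwlc

Each pair mirrors across the alphabet (c↔x, l↔o, a↔z): positions sum to 25. Letters are reflected about the middle of the alphabet (position → 25−position): Atbash.
On paradox: p↔k, a↔z, r↔i, a↔z, d↔w, o↔l, x↔c.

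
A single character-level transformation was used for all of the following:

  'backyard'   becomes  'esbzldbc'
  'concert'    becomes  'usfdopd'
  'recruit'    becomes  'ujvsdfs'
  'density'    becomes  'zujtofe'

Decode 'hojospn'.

morning

The output letters match the input read backwards, each shifted +1: backyard reversed is draykcab. Two steps: reverse the string, then apply a Caesar shift of +1.
Decoding hojospn: shift back: h−1=g, o−1=n, j−1=i, o−1=n, s−1=r, p−1=o, n−1=m → gninrom; then reverse → morning.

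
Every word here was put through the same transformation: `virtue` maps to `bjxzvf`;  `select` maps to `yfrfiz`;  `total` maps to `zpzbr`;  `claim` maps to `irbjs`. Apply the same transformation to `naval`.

tbbbr

Two shifts are in play — +1 for a/e/i/o/u, +6 for every other letter.
For naval: n(cons)+6=t, a(vowel)+1=b, v(cons)+6=b, a(vowel)+1=b, l(cons)+6=r.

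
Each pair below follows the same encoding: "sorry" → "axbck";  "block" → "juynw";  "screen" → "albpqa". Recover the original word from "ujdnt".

match

In sorry: s→a is +8, o→x is +9, r→b is +10, r→c is +11 — the shift increases by 1 each position. Letter i (0-indexed) is shifted by i+8, so successive shifts are 8, 9, 10, ….
Undoing it on ujdnt: u−8=m, j−9=a, d−10=t, n−11=c, t−12=h.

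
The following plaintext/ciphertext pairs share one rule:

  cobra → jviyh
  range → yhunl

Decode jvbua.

count

Every letter moves 7 places later in the alphabet, wrapping around z→a.
Undoing it on jvbua: j−7=c, v−7=o, b−7=u, u−7=n, a−7=t.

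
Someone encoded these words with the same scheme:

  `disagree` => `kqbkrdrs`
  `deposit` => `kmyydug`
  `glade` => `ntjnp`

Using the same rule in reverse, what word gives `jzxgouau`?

crowding

Each letter shifts forward by (position + 7), i.e. 7, 8, 9, … — the shift grows by one for each successive letter.
Decoding jzxgouau: j−7=c, z−8=r, x−9=o, g−10=w, o−11=d, u−12=i, a−13=n, u−14=g.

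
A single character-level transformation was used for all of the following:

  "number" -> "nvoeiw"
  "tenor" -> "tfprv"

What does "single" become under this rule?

sjpjpj

Each letter shifts forward by its position index (0, 1, 2, …) — the shift grows by one for each successive letter.
Applying it to single: s+0=s, i+1=j, n+2=p, g+3=j, l+4=p, e+5=j.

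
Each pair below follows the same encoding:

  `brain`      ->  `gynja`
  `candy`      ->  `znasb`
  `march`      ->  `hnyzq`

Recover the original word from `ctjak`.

Each letter's alphabet position (a=0..z=25) is mapped through 19·x+13 mod 26 — an affine cipher.
Decoding ctjak: c(2)→11·(2−13)≡9=j; t(19)→11·(19−13)≡14=o; j(9)→11·(9−13)≡8=i; a(0)→11·(0−13)≡13=n; k(10)→11·(10−13)≡19=t (all mod 26).

joint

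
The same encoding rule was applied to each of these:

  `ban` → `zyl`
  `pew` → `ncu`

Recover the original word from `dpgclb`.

Compare letters: b→z is +24, a→y is +24, n→l is +24 — a constant shift. This is a Caesar cipher with shift 24.
Decoding dpgclb: d−24=f, p−24=r, g−24=i, c−24=e, l−24=n, b−24=d.

friend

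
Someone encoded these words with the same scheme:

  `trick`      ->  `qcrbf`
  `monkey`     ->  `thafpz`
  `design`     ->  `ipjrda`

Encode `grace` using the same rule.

t(19)→q(16) and r(17)→c(2) fit y≡7x+13 (mod 26); the inverse of 7 mod 26 is 15. This is an affine cipher: with a=0,…,z=25, each position x becomes (7x+13) mod 26.
On grace: g(6)→7·6+13≡3=d; r(17)→7·17+13≡2=c; a(0)→7·0+13≡13=n; c(2)→7·2+13≡1=b; e(4)→7·4+13≡15=p (all mod 26).

dcnbp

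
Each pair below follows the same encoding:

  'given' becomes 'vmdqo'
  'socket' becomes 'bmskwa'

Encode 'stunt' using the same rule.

The output letters match the input read backwards, each shifted +8: given reversed is nevig. Read the word backwards and shift each letter +8.
For stunt: reverse → tnuts; then shift: t+8=b, n+8=v, u+8=c, t+8=b, s+8=a.

bvcba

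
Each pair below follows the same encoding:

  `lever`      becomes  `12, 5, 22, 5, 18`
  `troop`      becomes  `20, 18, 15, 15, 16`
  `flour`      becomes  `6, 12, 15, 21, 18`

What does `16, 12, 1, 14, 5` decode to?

plane

l is letter #12 and maps to 12: an offset of 0. Letters become their 1-indexed alphabet positions: a=1 … z=26.
Decoding 16, 12, 1, 14, 5: 16=p, 12=l, 1=a, 14=n, 5=e.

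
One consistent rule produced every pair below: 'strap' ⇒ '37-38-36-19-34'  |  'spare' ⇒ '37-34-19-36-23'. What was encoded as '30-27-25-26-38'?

s is letter #19 and maps to 37: an offset of 18. The number is (letter's place in the alphabet, a=1) + 18.
Undoing it on 30-27-25-26-38: 30→(30−18)÷1=12=l, 27→(27−18)÷1=9=i, 25→(25−18)÷1=7=g, 26→(26−18)÷1=8=h, 38→(38−18)÷1=20=t.

light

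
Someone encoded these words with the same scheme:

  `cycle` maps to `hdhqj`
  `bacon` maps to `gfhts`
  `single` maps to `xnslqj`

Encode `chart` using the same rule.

Compare letters: c→h is +5, y→d is +5, c→h is +5 — a constant shift. This is a Caesar cipher with shift 5.
For chart: c+5=h, h+5=m, a+5=f, r+5=w, t+5=y.

hmfwy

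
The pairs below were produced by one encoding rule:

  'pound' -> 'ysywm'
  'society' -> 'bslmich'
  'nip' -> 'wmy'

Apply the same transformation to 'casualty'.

lebyeuch

The rule splits by letter class: vowels +4, consonants +9.
Applying it to casualty: c(cons)+9=l, a(vowel)+4=e, s(cons)+9=b, u(vowel)+4=y, a(vowel)+4=e, l(cons)+9=u, t(cons)+9=c, y(cons)+9=h.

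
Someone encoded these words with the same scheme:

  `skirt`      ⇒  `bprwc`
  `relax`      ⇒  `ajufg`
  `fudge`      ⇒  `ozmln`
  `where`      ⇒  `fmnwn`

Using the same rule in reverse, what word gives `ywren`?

It's a Vigenère-style cipher with numeric key [9,5]: position i shifts by key[i mod 2].
Decoding ywren: y−9=p, w−5=r, r−9=i, e−5=z, n−9=e.

prize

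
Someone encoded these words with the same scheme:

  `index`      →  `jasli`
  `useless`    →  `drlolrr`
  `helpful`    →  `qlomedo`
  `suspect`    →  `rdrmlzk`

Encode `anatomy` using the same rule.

i(8)→j(9) and n(13)→a(0) fit y≡19x+13 (mod 26); the inverse of 19 mod 26 is 11. This is an affine cipher: with a=0,…,z=25, each position x becomes (19x+13) mod 26.
Applying it to anatomy: a(0)→19·0+13≡13=n; n(13)→19·13+13≡0=a; a(0)→19·0+13≡13=n; t(19)→19·19+13≡10=k; o(14)→19·14+13≡19=t; m(12)→19·12+13≡7=h; y(24)→19·24+13≡1=b (all mod 26).

nankthb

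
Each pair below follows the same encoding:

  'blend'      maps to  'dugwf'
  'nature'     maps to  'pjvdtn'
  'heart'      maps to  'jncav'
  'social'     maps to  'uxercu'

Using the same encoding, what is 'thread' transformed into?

vqtncm

A repeating key of period 2 is used — shifts +2, +9 over and over.
For thread: t+2=v, h+9=q, r+2=t, e+9=n, a+2=c, d+9=m.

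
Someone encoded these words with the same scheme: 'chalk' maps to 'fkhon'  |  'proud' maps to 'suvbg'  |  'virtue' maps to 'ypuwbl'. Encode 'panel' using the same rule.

shqlo

The rule splits by letter class: vowels +7, consonants +3.
Applying it to panel: p(cons)+3=s, a(vowel)+7=h, n(cons)+3=q, e(vowel)+7=l, l(cons)+3=o.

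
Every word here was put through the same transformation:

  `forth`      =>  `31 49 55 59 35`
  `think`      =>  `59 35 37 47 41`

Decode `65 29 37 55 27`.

weird

f(#6)→31 and o(#15)→49: differences scale by 2, so n = 2·pos + 19. With a=1..z=26, the number is 2·pos + 19.
Decoding 65 29 37 55 27: 65→(65−19)÷2=23=w, 29→(29−19)÷2=5=e, 37→(37−19)÷2=9=i, 55→(55−19)÷2=18=r, 27→(27−19)÷2=4=d.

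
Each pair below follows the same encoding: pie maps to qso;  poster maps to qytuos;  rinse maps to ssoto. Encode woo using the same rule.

xyy

The shift depends on letter class: consonant p→q is +1, but vowel i→s is +10. The rule splits by letter class: vowels +10, consonants +1.
On woo: w(cons)+1=x, o(vowel)+10=y, o(vowel)+10=y.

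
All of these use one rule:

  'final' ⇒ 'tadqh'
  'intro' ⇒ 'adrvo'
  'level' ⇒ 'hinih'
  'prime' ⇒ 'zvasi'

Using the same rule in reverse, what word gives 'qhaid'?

f(5)→t(19) and i(8)→a(0) fit y≡11x+16 (mod 26); the inverse of 11 mod 26 is 19. This is an affine cipher: with a=0,…,z=25, each position x becomes (11x+16) mod 26.
Decoding qhaid: q(16)→19·(16−16)≡0=a; h(7)→19·(7−16)≡11=l; a(0)→19·(0−16)≡8=i; i(8)→19·(8−16)≡4=e; d(3)→19·(3−16)≡13=n (all mod 26).

alien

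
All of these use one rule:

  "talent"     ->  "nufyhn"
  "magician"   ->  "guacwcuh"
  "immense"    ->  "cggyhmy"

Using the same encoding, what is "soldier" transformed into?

mifxcyl

Compare letters: t→n is +20, a→u is +20, l→f is +20 — a constant shift. It's a constant shift of +20 (ROT20).
Applying it to soldier: s+20=m, o+20=i, l+20=f, d+20=x, i+20=c, e+20=y, r+20=l.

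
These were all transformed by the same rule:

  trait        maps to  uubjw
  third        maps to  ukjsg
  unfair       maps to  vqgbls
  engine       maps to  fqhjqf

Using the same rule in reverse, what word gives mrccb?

It's a Vigenère-style cipher with numeric key [1,3,1]: position i shifts by key[i mod 3].
Reversing it on mrccb: m−1=l, r−3=o, c−1=b, c−1=b, b−3=y.

lobby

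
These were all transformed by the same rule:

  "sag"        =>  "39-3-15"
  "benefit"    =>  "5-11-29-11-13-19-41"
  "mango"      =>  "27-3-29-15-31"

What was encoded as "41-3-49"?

tax

s(#19)→39 and a(#1)→3: differences scale by 2, so n = 2·pos + 1. The formula is n = 2×(alphabet index, a=1) + 1.
Undoing it on 41-3-49: 41→(41−1)÷2=20=t, 3→(3−1)÷2=1=a, 49→(49−1)÷2=24=x.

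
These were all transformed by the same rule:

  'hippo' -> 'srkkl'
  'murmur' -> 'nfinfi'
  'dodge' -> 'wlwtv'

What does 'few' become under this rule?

uvd

Each pair mirrors across the alphabet (h↔s, i↔r, p↔k): positions sum to 25. Each letter is replaced by its mirror in the alphabet: a↔z, b↔y, c↔x, and so on (the Atbash cipher).
For few: f↔u, e↔v, w↔d.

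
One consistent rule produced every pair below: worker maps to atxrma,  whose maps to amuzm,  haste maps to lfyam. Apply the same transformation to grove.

kwucm

In worker: w→a is +4, o→t is +5, r→x is +6, k→r is +7 — the shift increases by 1 each position. Letter i (0-indexed) is shifted by i+4, so successive shifts are 4, 5, 6, ….
On grove: g+4=k, r+5=w, o+6=u, v+7=c, e+8=m.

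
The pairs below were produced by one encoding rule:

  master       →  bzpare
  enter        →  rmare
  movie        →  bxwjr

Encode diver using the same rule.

gjwre

Each letter's alphabet position (a=0..z=25) is mapped through 11·x+25 mod 26 — an affine cipher.
For diver: d(3)→11·3+25≡6=g; i(8)→11·8+25≡9=j; v(21)→11·21+25≡22=w; e(4)→11·4+25≡17=r; r(17)→11·17+25≡4=e (all mod 26).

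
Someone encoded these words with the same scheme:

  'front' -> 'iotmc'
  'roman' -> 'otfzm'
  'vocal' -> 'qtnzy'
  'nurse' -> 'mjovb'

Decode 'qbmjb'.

venue

Each letter's alphabet position (a=0..z=25) is mapped through 7·x+25 mod 26 — an affine cipher.
Decoding qbmjb: q(16)→15·(16−25)≡21=v; b(1)→15·(1−25)≡4=e; m(12)→15·(12−25)≡13=n; j(9)→15·(9−25)≡20=u; b(1)→15·(1−25)≡4=e (all mod 26).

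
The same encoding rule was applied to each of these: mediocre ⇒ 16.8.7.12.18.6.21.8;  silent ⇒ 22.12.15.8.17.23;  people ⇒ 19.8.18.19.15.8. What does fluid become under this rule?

Letters become their 1-based position plus 3 (so a→4, b→5, …).
For fluid: f=6→9, l=12→15, u=21→24, i=9→12, d=4→7.

9.15.24.12.7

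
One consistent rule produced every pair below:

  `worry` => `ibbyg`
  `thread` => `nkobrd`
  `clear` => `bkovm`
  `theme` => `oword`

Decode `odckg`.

The output letters match the input read backwards, each shifted +10: worry reversed is yrrow. Read the word backwards and shift each letter +10.
Decoding odckg: shift back: o−10=e, d−10=t, c−10=s, k−10=a, g−10=w → etsaw; then reverse → waste.

waste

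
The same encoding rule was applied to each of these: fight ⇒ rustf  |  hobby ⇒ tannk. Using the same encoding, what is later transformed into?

xmfqd

Compare letters: f→r is +12, i→u is +12, g→s is +12 — a constant shift. It's a constant shift of +12 (ROT12).
Applying it to later: l+12=x, a+12=m, t+12=f, e+12=q, r+12=d.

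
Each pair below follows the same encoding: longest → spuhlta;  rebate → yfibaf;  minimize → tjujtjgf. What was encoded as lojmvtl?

Shifts by position in longest: pos 0: l→s (+7), pos 1: o→p (+1), pos 2: n→u (+7), pos 3: g→h (+1) — repeating every 2. The shifts repeat in a cycle of length 2: positions 0,1,… shift by +7, +1, then the pattern repeats.
Decoding lojmvtl: l−7=e, o−1=n, j−7=c, m−1=l, v−7=o, t−1=s, l−7=e.

enclose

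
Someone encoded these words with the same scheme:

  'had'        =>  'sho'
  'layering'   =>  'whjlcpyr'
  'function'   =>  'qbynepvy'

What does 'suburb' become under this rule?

dbmbcm

The shift depends on letter class: consonant h→s is +11, but vowel a→h is +7. Vowels shift forward by 7 and consonants shift forward by 11.
For suburb: s(cons)+11=d, u(vowel)+7=b, b(cons)+11=m, u(vowel)+7=b, r(cons)+11=c, b(cons)+11=m.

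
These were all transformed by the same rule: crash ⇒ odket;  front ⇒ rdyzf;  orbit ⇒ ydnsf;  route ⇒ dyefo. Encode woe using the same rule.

iyo

Vowels shift forward by 10 and consonants shift forward by 12.
For woe: w(cons)+12=i, o(vowel)+10=y, e(vowel)+10=o.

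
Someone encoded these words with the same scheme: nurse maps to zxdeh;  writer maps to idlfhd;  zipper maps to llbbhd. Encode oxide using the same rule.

The shift depends on letter class: consonant n→z is +12, but vowel u→x is +3. The rule splits by letter class: vowels +3, consonants +12.
For oxide: o(vowel)+3=r, x(cons)+12=j, i(vowel)+3=l, d(cons)+12=p, e(vowel)+3=h.

rjlph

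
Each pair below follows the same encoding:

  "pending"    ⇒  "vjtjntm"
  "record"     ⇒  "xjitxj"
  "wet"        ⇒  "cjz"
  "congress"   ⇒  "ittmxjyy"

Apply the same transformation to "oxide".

tdnjj

The shift depends on letter class: consonant p→v is +6, but vowel e→j is +5. Vowels shift forward by 5 and consonants shift forward by 6.
For oxide: o(vowel)+5=t, x(cons)+6=d, i(vowel)+5=n, d(cons)+6=j, e(vowel)+5=j.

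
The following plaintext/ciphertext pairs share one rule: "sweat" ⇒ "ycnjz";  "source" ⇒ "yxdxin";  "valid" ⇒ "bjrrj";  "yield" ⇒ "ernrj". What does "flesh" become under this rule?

lrnyn

The shift depends on letter class: consonant s→y is +6, but vowel e→n is +9. Two shifts are in play — +9 for a/e/i/o/u, +6 for every other letter.
For flesh: f(cons)+6=l, l(cons)+6=r, e(vowel)+9=n, s(cons)+6=y, h(cons)+6=n.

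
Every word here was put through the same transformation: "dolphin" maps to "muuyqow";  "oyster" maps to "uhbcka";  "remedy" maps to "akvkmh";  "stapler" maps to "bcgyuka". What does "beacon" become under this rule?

kkgluw

The shift depends on letter class: consonant d→m is +9, but vowel o→u is +6. Two shifts are in play — +6 for a/e/i/o/u, +9 for every other letter.
For beacon: b(cons)+9=k, e(vowel)+6=k, a(vowel)+6=g, c(cons)+9=l, o(vowel)+6=u, n(cons)+9=w.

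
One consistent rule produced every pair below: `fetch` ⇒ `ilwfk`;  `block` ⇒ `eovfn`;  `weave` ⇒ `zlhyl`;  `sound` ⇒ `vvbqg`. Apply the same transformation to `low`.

ovz

Vowels shift forward by 7 and consonants shift forward by 3.
For low: l(cons)+3=o, o(vowel)+7=v, w(cons)+3=z.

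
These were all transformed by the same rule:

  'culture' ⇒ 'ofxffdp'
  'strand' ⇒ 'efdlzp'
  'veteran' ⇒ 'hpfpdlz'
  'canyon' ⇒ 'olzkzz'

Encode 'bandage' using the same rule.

nlzplsp

The shift depends on letter class: consonant c→o is +12, but vowel u→f is +11. Two shifts are in play — +11 for a/e/i/o/u, +12 for every other letter.
On bandage: b(cons)+12=n, a(vowel)+11=l, n(cons)+12=z, d(cons)+12=p, a(vowel)+11=l, g(cons)+12=s, e(vowel)+11=p.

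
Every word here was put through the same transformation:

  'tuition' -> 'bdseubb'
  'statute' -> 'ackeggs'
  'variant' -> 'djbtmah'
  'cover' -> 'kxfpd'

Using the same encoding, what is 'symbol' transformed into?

ahwmay

In tuition: t→b is +8, u→d is +9, i→s is +10, t→e is +11 — the shift increases by 1 each position. Each letter shifts forward by (position + 8), i.e. 8, 9, 10, … — the shift grows by one for each successive letter.
For symbol: s+8=a, y+9=h, m+10=w, b+11=m, o+12=a, l+13=y.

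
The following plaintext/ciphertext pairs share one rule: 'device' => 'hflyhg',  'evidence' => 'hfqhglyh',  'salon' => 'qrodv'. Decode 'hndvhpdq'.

namesake

The output letters match the input read backwards, each shifted +3: device reversed is ecived. Read the word backwards and shift each letter +3.
Undoing it on hndvhpdq: shift back: h−3=e, n−3=k, d−3=a, v−3=s, h−3=e, p−3=m, d−3=a, q−3=n → ekaseman; then reverse → namesake.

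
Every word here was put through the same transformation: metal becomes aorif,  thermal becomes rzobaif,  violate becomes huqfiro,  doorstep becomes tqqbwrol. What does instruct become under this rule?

Treating letters as 0–25, the rule is x ↦ 21x + 8 (mod 26).
Applying it to instruct: i(8)→21·8+8≡20=u; n(13)→21·13+8≡21=v; s(18)→21·18+8≡22=w; t(19)→21·19+8≡17=r; r(17)→21·17+8≡1=b; u(20)→21·20+8≡12=m; c(2)→21·2+8≡24=y; t(19)→21·19+8≡17=r (all mod 26).

uvwrbmyr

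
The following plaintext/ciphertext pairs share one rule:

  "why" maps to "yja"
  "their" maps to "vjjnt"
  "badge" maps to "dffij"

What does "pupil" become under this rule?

rzrnn

The rule splits by letter class: vowels +5, consonants +2.
Applying it to pupil: p(cons)+2=r, u(vowel)+5=z, p(cons)+2=r, i(vowel)+5=n, l(cons)+2=n.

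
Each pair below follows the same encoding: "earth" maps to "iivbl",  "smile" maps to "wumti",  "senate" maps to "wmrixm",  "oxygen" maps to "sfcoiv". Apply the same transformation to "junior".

ncrqsz

Shifts by position in earth: pos 0: e→i (+4), pos 1: a→i (+8), pos 2: r→v (+4), pos 3: t→b (+8) — repeating every 2. A repeating key of period 2 is used — shifts +4, +8 over and over.
On junior: j+4=n, u+8=c, n+4=r, i+8=q, o+4=s, r+8=z.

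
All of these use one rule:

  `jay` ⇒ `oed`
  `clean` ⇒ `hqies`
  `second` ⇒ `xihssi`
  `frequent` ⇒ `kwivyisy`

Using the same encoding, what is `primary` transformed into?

uwmrewd

The shift depends on letter class: consonant j→o is +5, but vowel a→e is +4. The rule splits by letter class: vowels +4, consonants +5.
On primary: p(cons)+5=u, r(cons)+5=w, i(vowel)+4=m, m(cons)+5=r, a(vowel)+4=e, r(cons)+5=w, y(cons)+5=d.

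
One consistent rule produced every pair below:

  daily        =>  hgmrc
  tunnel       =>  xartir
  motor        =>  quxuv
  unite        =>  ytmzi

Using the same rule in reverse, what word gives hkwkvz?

desert

Shifts by position in daily: pos 0: d→h (+4), pos 1: a→g (+6), pos 2: i→m (+4), pos 3: l→r (+6) — repeating every 2. It's a Vigenère-style cipher with numeric key [4,6]: position i shifts by key[i mod 2].
Undoing it on hkwkvz: h−4=d, k−6=e, w−4=s, k−6=e, v−4=r, z−6=t.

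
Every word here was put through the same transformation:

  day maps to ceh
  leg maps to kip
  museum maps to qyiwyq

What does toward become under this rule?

hveasx

The output letters match the input read backwards, each shifted +4: day reversed is yad. Two steps: reverse the string, then apply a Caesar shift of +4.
For toward: reverse → drawot; then shift: d+4=h, r+4=v, a+4=e, w+4=a, o+4=s, t+4=x.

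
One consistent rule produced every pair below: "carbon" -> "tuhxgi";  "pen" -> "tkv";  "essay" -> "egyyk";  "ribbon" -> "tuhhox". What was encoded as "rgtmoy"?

The output letters match the input read backwards, each shifted +6: carbon reversed is nobrac. Read the word backwards and shift each letter +6.
Reversing it on rgtmoy: shift back: r−6=l, g−6=a, t−6=n, m−6=g, o−6=i, y−6=s → langis; then reverse → signal.

signal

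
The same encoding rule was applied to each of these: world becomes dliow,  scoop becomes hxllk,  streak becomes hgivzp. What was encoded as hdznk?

swamp

Each pair mirrors across the alphabet (w↔d, o↔l, r↔i): positions sum to 25. This is the alphabet-reversal cipher (Atbash): a becomes z, b becomes y, etc.
Undoing it on hdznk: h↔s, d↔w, z↔a, n↔m, k↔p.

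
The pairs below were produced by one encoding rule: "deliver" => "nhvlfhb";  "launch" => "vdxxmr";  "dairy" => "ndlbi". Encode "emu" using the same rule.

hwx

The shift depends on letter class: consonant d→n is +10, but vowel e→h is +3. The rule splits by letter class: vowels +3, consonants +10.
Applying it to emu: e(vowel)+3=h, m(cons)+10=w, u(vowel)+3=x.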